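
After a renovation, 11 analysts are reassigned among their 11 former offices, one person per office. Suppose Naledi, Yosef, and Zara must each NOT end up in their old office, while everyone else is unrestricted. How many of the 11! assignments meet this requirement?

30078720

Inclusion-exclusion on the 3 forbidden self-matches:
Σ_{j=0}^{3} (-1)^j C(3,j)(11-j)!
= C(3,0)·11! - C(3,1)·10! + C(3,2)·9! - C(3,3)·8!
= 39916800 - 10886400 + 1088640 - 40320
= 30078720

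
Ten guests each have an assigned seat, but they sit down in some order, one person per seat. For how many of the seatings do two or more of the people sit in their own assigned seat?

958879

Sum C(10,i)·!(10-i) for i = 2..10:
  i=2: C(10,2)·!8 = 45·14833 = 667485
  i=3: C(10,3)·!7 = 120·1854 = 222480
  i=4: C(10,4)·!6 = 210·265 = 55650
  i=5: C(10,5)·!5 = 252·44 = 11088
  i=6: C(10,6)·!4 = 210·9 = 1890
  i=7: C(10,7)·!3 = 120·2 = 240
  i=8: C(10,8)·!2 = 45·1 = 45
  i=9: C(10,9)·!1 = 10·0 = 0
  i=10: C(10,10)·!0 = 1·1 = 1
Total = 958879.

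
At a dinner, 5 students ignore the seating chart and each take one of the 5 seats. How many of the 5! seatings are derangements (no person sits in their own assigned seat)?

Recurrence: !5 = 4·(!4 + !3).
!5 = 4·(9 + 2) = 4·11 = 44

44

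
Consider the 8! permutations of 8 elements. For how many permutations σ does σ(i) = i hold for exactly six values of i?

28

Choose which 6 of the 8 are fixed: C(8,6) = 28.
The other 2 form a derangement: !2 = 1.
Total: 28 × 1 = 28.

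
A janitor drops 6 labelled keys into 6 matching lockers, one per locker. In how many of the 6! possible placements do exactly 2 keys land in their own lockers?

135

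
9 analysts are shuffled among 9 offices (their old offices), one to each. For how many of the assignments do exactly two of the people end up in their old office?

66744

Choose which 2 of the 9 are fixed: C(9,2) = 36.
The remaining 7 must be deranged: !7 = 1854.
Total: 36 × 1854 = 66744.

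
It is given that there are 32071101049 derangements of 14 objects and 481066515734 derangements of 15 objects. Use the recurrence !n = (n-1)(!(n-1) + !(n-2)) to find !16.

7697064251745

!16 = (16-1)·(!15 + !14) = 15·(481066515734 + 32071101049) = 15·513137616783 = 7697064251745.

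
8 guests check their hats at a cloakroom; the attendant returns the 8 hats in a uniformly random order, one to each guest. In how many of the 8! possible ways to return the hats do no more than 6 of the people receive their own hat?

40319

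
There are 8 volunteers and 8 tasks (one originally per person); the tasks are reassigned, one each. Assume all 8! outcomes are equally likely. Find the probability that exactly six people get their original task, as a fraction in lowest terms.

Favorable outcomes: C(8,6)·!2 = 28·1 = 28.
Total outcomes: 8! = 40320.
Probability = 28/40320 = 1/1440.

1/1440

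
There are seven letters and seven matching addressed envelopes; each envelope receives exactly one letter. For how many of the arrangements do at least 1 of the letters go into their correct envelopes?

Sum C(7,i)·!(7-i) for i = 1..7:
  i=1: C(7,1)·!6 = 7·265 = 1855
  i=2: C(7,2)·!5 = 21·44 = 924
  i=3: C(7,3)·!4 = 35·9 = 315
  i=4: C(7,4)·!3 = 35·2 = 70
  i=5: C(7,5)·!2 = 21·1 = 21
  i=6: C(7,6)·!1 = 7·0 = 0
  i=7: C(7,7)·!0 = 1·1 = 1
Total = 3186.

3186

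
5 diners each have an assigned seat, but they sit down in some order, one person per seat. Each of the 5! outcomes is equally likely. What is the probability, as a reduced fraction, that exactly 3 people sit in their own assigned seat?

1/12

Favorable outcomes: C(5,3)·!2 = 10·1 = 10.
Total outcomes: 5! = 120.
Probability = 10/120 = 1/12.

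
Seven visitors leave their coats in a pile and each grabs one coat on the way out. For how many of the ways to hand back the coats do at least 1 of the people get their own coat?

3186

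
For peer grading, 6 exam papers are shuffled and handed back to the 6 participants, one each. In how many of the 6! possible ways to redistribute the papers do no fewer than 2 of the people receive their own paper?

Sum C(6,i)·!(6-i) for i = 2..6:
  i=2: C(6,2)·!4 = 15·9 = 135
  i=3: C(6,3)·!3 = 20·2 = 40
  i=4: C(6,4)·!2 = 15·1 = 15
  i=5: C(6,5)·!1 = 6·0 = 0
  i=6: C(6,6)·!0 = 1·1 = 1
Total = 191.

191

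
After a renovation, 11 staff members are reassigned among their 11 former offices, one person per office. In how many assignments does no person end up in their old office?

14684570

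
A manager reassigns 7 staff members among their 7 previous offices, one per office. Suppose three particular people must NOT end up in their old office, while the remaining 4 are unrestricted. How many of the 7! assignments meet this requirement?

3216

Inclusion-exclusion on the 3 forbidden self-matches:
Σ_{j=0}^{3} (-1)^j C(3,j)(7-j)!
= C(3,0)·7! - C(3,1)·6! + C(3,2)·5! - C(3,3)·4!
= 5040 - 2160 + 360 - 24
= 3216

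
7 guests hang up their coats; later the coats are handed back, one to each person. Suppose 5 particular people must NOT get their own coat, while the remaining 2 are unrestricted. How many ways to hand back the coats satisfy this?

Inclusion-exclusion on the 5 forbidden self-matches:
Σ_{j=0}^{5} (-1)^j C(5,j)(7-j)!
= C(5,0)·7! - C(5,1)·6! + C(5,2)·5! - C(5,3)·4! + C(5,4)·3! - C(5,5)·2!
= 5040 - 3600 + 1200 - 240 + 30 - 2
= 2428

2428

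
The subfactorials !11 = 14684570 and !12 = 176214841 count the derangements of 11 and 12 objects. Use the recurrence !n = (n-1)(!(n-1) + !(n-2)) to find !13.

2290792932

!13 = (13-1)·(!12 + !11) = 12·(176214841 + 14684570) = 12·190899411 = 2290792932.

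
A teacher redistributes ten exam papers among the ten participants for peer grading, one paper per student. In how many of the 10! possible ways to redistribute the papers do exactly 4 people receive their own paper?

55650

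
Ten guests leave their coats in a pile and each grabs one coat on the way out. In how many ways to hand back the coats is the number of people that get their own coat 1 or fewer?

Sum C(10,i)·!(10-i) for i = 0..1:
  i=0: C(10,0)·!10 = 1·1334961 = 1334961
  i=1: C(10,1)·!9 = 10·133496 = 1334960
Total = 2669921.

2669921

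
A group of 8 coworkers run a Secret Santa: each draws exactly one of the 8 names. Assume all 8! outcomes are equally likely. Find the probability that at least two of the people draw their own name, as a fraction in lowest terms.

Favorable outcomes: Σ_{i≥2} C(8,i)·!(8-i) = 28·265 + 56·44 + 70·9 + 56·2 + 28·1 + 8·0 + 1·1 = 10655.
Total outcomes: 8! = 40320.
Probability = 10655/40320 = 2131/8064.

2131/8064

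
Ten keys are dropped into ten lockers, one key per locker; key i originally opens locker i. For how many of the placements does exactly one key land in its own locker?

1334960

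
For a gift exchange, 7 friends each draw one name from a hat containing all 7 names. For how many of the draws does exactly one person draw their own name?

1855

Pick the single fixed position: C(7,1) = 7 ways.
The remaining 6 must be deranged: !6 = 265.
Total: 7 × 265 = 1855.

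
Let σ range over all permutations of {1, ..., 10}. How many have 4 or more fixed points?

68914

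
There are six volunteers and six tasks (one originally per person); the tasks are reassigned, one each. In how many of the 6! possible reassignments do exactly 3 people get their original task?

40

Pick the 3 fixed positions: C(6,3) = 20 ways.
The remaining 3 must be deranged: !3 = 2.
Total: 20 × 2 = 40.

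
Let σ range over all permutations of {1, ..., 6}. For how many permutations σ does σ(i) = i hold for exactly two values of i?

Pick the 2 fixed positions: C(6,2) = 15 ways.
The remaining 4 must be deranged: !4 = 9.
Total: 15 × 9 = 135.

135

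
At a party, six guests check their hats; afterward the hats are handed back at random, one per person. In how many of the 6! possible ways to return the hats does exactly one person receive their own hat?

264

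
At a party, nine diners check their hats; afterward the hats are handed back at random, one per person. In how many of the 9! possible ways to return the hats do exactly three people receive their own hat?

22260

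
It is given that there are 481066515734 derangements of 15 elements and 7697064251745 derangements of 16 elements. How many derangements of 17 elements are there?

!17 = (17-1)·(!16 + !15) = 16·(7697064251745 + 481066515734) = 16·8178130767479 = 130850092279664.

130850092279664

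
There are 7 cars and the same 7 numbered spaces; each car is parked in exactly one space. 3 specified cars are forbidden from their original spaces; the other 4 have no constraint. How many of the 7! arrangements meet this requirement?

3216

Let A_j be the event that the j-th constrained one is fixed. By inclusion-exclusion over the 3 events:
Σ_{j=0}^{3} (-1)^j C(3,j)(7-j)!
= C(3,0)·7! - C(3,1)·6! + C(3,2)·5! - C(3,3)·4!
= 5040 - 2160 + 360 - 24
= 3216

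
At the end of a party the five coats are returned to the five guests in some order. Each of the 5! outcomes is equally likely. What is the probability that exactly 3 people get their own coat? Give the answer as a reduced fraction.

Favorable outcomes: C(5,3)·!2 = 10·1 = 10.
Total outcomes: 5! = 120.
Probability = 10/120 = 1/12.

1/12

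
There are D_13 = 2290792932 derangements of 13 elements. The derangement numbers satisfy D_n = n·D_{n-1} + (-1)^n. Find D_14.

D_14 = 14·2290792932 + 1 = 32071101049.

32071101049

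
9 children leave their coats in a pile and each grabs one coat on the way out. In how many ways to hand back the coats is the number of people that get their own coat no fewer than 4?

# with exactly i fixed is C(9,i)·!(9-i); sum over i=4..9:
  i=4: C(9,4)·!5 = 126·44 = 5544
  i=5: C(9,5)·!4 = 126·9 = 1134
  i=6: C(9,6)·!3 = 84·2 = 168
  i=7: C(9,7)·!2 = 36·1 = 36
  i=8: C(9,8)·!1 = 9·0 = 0
  i=9: C(9,9)·!0 = 1·1 = 1
Total = 6883.

6883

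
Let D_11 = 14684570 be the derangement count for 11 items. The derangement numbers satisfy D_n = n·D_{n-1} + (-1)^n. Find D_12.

176214841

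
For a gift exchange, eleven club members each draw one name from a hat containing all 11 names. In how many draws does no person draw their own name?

Recurrence: !11 = 10·(!10 + !9).
!11 = 10·(1334961 + 133496) = 10·1468457 = 14684570

14684570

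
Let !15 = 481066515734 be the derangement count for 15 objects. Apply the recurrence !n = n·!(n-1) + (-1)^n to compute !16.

7697064251745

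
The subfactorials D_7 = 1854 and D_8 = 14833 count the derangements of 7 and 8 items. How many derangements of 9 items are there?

133496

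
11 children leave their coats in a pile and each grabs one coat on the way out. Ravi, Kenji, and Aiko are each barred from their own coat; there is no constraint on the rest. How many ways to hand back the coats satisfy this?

30078720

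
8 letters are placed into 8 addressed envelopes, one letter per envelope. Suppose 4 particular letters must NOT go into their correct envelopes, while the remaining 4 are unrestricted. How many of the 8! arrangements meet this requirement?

24024

Let A_j be the event that the j-th constrained one is fixed. By inclusion-exclusion over the 4 events:
Σ_{j=0}^{4} (-1)^j C(4,j)(8-j)!
= C(4,0)·8! - C(4,1)·7! + C(4,2)·6! - C(4,3)·5! + C(4,4)·4!
= 40320 - 20160 + 4320 - 480 + 24
= 24024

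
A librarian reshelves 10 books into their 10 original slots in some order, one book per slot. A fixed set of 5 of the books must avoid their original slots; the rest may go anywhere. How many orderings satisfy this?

2170680

Inclusion-exclusion on the 5 forbidden self-matches:
Σ_{j=0}^{5} (-1)^j C(5,j)(10-j)!
= C(5,0)·10! - C(5,1)·9! + C(5,2)·8! - C(5,3)·7! + C(5,4)·6! - C(5,5)·5!
= 3628800 - 1814400 + 403200 - 50400 + 3600 - 120
= 2170680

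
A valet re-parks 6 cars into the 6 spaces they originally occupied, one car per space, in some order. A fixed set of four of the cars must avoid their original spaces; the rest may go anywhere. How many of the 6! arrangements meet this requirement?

362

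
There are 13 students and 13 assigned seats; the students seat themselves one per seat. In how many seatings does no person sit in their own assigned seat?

2290792932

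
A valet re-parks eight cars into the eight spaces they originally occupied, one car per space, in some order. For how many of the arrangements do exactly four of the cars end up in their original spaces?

630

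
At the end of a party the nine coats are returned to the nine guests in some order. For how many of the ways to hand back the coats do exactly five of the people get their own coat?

1134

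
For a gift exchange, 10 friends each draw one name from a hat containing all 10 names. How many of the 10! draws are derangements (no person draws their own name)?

1334961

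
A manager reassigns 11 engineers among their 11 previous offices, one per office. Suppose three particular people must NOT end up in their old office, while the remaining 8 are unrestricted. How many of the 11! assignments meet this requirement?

Inclusion-exclusion on the 3 forbidden self-matches:
Σ_{j=0}^{3} (-1)^j C(3,j)(11-j)!
= C(3,0)·11! - C(3,1)·10! + C(3,2)·9! - C(3,3)·8!
= 39916800 - 10886400 + 1088640 - 40320
= 30078720

30078720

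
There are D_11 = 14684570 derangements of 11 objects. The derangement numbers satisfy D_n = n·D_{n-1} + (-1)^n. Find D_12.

D_12 = 12·14684570 + 1 = 176214841.

176214841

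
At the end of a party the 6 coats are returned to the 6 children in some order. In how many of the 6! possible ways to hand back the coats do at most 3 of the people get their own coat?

# with exactly i fixed is C(6,i)·!(6-i); sum over i=0..3:
  i=0: C(6,0)·!6 = 1·265 = 265
  i=1: C(6,1)·!5 = 6·44 = 264
  i=2: C(6,2)·!4 = 15·9 = 135
  i=3: C(6,3)·!3 = 20·2 = 40
Total = 704.

704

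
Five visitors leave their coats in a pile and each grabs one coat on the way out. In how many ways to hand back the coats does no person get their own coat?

44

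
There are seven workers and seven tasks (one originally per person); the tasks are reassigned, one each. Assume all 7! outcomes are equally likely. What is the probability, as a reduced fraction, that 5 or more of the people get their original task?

11/2520

Favorable outcomes: Σ_{i≥5} C(7,i)·!(7-i) = 21·1 + 7·0 + 1·1 = 22.
Total outcomes: 7! = 5040.
Probability = 22/5040 = 11/2520.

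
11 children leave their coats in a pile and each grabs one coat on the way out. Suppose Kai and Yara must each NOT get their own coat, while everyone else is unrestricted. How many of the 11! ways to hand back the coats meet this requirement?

33022080

Let A_j be the event that the j-th constrained one is fixed. By inclusion-exclusion over the 2 events:
Σ_{j=0}^{2} (-1)^j C(2,j)(11-j)!
= C(2,0)·11! - C(2,1)·10! + C(2,2)·9!
= 39916800 - 7257600 + 362880
= 33022080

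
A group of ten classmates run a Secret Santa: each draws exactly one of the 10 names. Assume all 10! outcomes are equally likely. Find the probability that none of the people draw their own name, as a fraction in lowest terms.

Favorable outcomes: !10 = 1334961.
Total outcomes: 10! = 3628800.
Probability = 1334961/3628800 = 16481/44800.

16481/44800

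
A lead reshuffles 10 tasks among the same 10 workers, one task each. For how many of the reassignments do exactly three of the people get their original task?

Choose which 3 of the 10 are fixed: C(10,3) = 120.
The other 7 form a derangement: !7 = 1854.
Total: 120 × 1854 = 222480.

222480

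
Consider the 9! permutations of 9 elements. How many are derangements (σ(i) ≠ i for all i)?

!9 is the nearest integer to 9!/e.
9! = 362880, and 362880/e ≈ 133496.09, so !9 = 133496.

133496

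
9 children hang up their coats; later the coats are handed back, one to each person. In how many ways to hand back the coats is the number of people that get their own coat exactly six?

168

Pick the 6 fixed positions: C(9,6) = 84 ways.
The other 3 form a derangement: !3 = 2.
Total: 84 × 2 = 168.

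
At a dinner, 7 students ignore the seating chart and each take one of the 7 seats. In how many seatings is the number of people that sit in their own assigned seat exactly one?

1855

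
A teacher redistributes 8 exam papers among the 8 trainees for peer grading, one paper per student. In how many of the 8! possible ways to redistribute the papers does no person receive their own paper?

!8 = 8! · Σ_{k=0}^{8} (-1)^k/k!
= 8! - 8!/1! + 8!/2! - 8!/3! + 8!/4! - 8!/5! + 8!/6! - 8!/7! + 8!/8!
= 40320 - 40320 + 20160 - 6720 + 1680 - 336 + 56 - 8 + 1
= 14833

14833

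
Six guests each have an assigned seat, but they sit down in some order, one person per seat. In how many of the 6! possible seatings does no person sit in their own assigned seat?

265

Recurrence: !6 = 5·(!5 + !4).
!6 = 5·(44 + 9) = 5·53 = 265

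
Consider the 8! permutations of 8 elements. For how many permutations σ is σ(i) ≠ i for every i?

14833

Recurrence: !8 = 7·(!7 + !6).
!8 = 7·(1854 + 265) = 7·2119 = 14833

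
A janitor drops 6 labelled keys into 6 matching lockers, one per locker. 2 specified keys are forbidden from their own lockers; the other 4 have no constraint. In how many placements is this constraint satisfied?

504

Let A_j be the event that the j-th constrained one is fixed. By inclusion-exclusion over the 2 events:
Σ_{j=0}^{2} (-1)^j C(2,j)(6-j)!
= C(2,0)·6! - C(2,1)·5! + C(2,2)·4!
= 720 - 240 + 24
= 504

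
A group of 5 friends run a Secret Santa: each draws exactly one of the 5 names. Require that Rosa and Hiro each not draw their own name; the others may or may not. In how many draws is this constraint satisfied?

78

Let A_j be the event that the j-th constrained one is fixed. By inclusion-exclusion over the 2 events:
Σ_{j=0}^{2} (-1)^j C(2,j)(5-j)!
= C(2,0)·5! - C(2,1)·4! + C(2,2)·3!
= 120 - 48 + 6
= 78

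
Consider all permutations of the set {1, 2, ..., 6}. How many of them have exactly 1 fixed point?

Pick the single fixed position: C(6,1) = 6 ways.
The other 5 form a derangement: !5 = 44.
Total: 6 × 44 = 264.

264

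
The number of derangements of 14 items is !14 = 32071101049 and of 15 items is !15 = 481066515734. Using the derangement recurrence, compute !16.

7697064251745

!16 = (16-1)·(!15 + !14) = 15·(481066515734 + 32071101049) = 15·513137616783 = 7697064251745.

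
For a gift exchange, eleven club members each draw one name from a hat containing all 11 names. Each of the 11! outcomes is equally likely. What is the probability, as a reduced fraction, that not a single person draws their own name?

1468457/3991680

Favorable outcomes: !11 = 14684570.
Total outcomes: 11! = 39916800.
Probability = 14684570/39916800 = 1468457/3991680.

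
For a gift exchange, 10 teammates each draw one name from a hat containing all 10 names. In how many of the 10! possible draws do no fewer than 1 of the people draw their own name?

Sum C(10,i)·!(10-i) for i = 1..10:
  i=1: C(10,1)·!9 = 10·133496 = 1334960
  i=2: C(10,2)·!8 = 45·14833 = 667485
  i=3: C(10,3)·!7 = 120·1854 = 222480
  i=4: C(10,4)·!6 = 210·265 = 55650
  i=5: C(10,5)·!5 = 252·44 = 11088
  i=6: C(10,6)·!4 = 210·9 = 1890
  i=7: C(10,7)·!3 = 120·2 = 240
  i=8: C(10,8)·!2 = 45·1 = 45
  i=9: C(10,9)·!1 = 10·0 = 0
  i=10: C(10,10)·!0 = 1·1 = 1
Total = 2293839.

2293839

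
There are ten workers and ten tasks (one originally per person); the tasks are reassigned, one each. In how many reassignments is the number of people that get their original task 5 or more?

13264

# with exactly i fixed is C(10,i)·!(10-i); sum over i=5..10:
  i=5: C(10,5)·!5 = 252·44 = 11088
  i=6: C(10,6)·!4 = 210·9 = 1890
  i=7: C(10,7)·!3 = 120·2 = 240
  i=8: C(10,8)·!2 = 45·1 = 45
  i=9: C(10,9)·!1 = 10·0 = 0
  i=10: C(10,10)·!0 = 1·1 = 1
Total = 13264.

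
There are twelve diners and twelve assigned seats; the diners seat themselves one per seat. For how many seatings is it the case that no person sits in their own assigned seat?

176214841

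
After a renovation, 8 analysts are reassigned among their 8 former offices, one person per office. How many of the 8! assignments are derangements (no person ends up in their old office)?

!8 is the nearest integer to 8!/e.
8! = 40320, and 40320/e ≈ 14832.90, so !8 = 14833.

14833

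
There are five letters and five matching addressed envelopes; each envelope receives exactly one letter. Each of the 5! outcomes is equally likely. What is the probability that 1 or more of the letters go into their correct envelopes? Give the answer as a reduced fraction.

19/30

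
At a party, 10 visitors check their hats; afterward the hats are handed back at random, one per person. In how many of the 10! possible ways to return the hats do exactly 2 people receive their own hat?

Pick the 2 fixed positions: C(10,2) = 45 ways.
The other 8 form a derangement: !8 = 14833.
Total: 45 × 14833 = 667485.

667485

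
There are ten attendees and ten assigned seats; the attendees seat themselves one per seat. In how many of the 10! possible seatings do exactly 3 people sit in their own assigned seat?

222480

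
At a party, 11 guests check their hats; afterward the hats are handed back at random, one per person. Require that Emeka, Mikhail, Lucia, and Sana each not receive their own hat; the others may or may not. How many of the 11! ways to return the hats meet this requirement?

27422640

Let A_j be the event that the j-th constrained one is fixed. By inclusion-exclusion over the 4 events:
Σ_{j=0}^{4} (-1)^j C(4,j)(11-j)!
= C(4,0)·11! - C(4,1)·10! + C(4,2)·9! - C(4,3)·8! + C(4,4)·7!
= 39916800 - 14515200 + 2177280 - 161280 + 5040
= 27422640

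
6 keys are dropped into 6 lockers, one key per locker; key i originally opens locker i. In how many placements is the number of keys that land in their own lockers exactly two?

135

Pick the 2 fixed positions: C(6,2) = 15 ways.
The other 4 form a derangement: !4 = 9.
Total: 15 × 9 = 135.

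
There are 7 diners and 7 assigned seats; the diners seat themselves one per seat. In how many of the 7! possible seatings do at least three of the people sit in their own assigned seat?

407

Sum C(7,i)·!(7-i) for i = 3..7:
  i=3: C(7,3)·!4 = 35·9 = 315
  i=4: C(7,4)·!3 = 35·2 = 70
  i=5: C(7,5)·!2 = 21·1 = 21
  i=6: C(7,6)·!1 = 7·0 = 0
  i=7: C(7,7)·!0 = 1·1 = 1
Total = 407.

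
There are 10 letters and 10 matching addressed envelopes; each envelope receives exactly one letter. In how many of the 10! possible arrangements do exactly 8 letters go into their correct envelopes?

45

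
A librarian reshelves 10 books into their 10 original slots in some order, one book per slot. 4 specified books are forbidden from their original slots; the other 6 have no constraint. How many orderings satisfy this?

2399760

Let A_j be the event that the j-th constrained one is fixed. By inclusion-exclusion over the 4 events:
Σ_{j=0}^{4} (-1)^j C(4,j)(10-j)!
= C(4,0)·10! - C(4,1)·9! + C(4,2)·8! - C(4,3)·7! + C(4,4)·6!
= 3628800 - 1451520 + 241920 - 20160 + 720
= 2399760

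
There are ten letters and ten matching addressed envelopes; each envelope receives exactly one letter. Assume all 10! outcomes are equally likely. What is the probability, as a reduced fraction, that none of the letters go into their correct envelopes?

16481/44800

Favorable outcomes: !10 = 1334961.
Total outcomes: 10! = 3628800.
Probability = 1334961/3628800 = 16481/44800.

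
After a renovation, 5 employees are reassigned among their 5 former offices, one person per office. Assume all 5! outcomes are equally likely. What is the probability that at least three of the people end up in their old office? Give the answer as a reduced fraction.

11/120

Favorable outcomes: Σ_{i≥3} C(5,i)·!(5-i) = 10·1 + 5·0 + 1·1 = 11.
Total outcomes: 5! = 120.
Probability = 11/120 = 11/120.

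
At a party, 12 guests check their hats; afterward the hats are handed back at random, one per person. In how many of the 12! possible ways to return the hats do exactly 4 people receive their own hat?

7342335

Pick the 4 fixed positions: C(12,4) = 495 ways.
The other 8 form a derangement: !8 = 14833.
Total: 495 × 14833 = 7342335.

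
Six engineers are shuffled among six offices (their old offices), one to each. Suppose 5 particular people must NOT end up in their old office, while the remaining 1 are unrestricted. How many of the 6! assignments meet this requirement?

Inclusion-exclusion on the 5 forbidden self-matches:
Σ_{j=0}^{5} (-1)^j C(5,j)(6-j)!
= C(5,0)·6! - C(5,1)·5! + C(5,2)·4! - C(5,3)·3! + C(5,4)·2! - C(5,5)·1!
= 720 - 600 + 240 - 60 + 10 - 1
= 309

309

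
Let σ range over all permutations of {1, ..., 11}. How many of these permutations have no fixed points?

14684570

The subfactorial !11 = [11!/e] (nearest integer).
11! = 39916800, and 39916800/e ≈ 14684570.08, so !11 = 14684570.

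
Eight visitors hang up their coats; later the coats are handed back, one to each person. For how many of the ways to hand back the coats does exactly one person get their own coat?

14832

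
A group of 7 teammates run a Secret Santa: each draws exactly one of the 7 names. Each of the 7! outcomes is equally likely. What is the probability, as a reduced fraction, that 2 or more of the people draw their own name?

1331/5040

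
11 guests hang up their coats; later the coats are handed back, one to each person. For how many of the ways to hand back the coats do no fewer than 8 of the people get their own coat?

Sum C(11,i)·!(11-i) for i = 8..11:
  i=8: C(11,8)·!3 = 165·2 = 330
  i=9: C(11,9)·!2 = 55·1 = 55
  i=10: C(11,10)·!1 = 11·0 = 0
  i=11: C(11,11)·!0 = 1·1 = 1
Total = 386.

386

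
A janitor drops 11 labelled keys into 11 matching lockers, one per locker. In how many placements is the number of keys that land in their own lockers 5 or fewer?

# with exactly i fixed is C(11,i)·!(11-i); sum over i=0..5:
  i=0: C(11,0)·!11 = 1·14684570 = 14684570
  i=1: C(11,1)·!10 = 11·1334961 = 14684571
  i=2: C(11,2)·!9 = 55·133496 = 7342280
  i=3: C(11,3)·!8 = 165·14833 = 2447445
  i=4: C(11,4)·!7 = 330·1854 = 611820
  i=5: C(11,5)·!6 = 462·265 = 122430
Total = 39893116.

39893116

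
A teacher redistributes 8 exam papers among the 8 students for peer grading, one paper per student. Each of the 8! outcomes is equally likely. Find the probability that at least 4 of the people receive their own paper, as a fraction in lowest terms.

257/13440

Favorable outcomes: Σ_{i≥4} C(8,i)·!(8-i) = 70·9 + 56·2 + 28·1 + 8·0 + 1·1 = 771.
Total outcomes: 8! = 40320.
Probability = 771/40320 = 257/13440.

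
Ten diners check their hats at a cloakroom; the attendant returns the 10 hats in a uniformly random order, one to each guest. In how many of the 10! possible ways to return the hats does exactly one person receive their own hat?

Choose which one of the 10 is fixed: C(10,1) = 10.
The other 9 form a derangement: !9 = 133496.
Total: 10 × 133496 = 1334960.

1334960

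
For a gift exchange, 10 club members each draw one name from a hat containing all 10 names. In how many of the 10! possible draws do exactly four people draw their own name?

55650

Pick the 4 fixed positions: C(10,4) = 210 ways.
The other 6 form a derangement: !6 = 265.
Total: 210 × 265 = 55650.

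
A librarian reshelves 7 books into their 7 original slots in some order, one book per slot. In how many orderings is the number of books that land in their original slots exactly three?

Pick the 3 fixed positions: C(7,3) = 35 ways.
The remaining 4 must be deranged: !4 = 9.
Total: 35 × 9 = 315.

315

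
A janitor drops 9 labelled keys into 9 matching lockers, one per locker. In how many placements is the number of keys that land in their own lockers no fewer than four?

6883

# with exactly i fixed is C(9,i)·!(9-i); sum over i=4..9:
  i=4: C(9,4)·!5 = 126·44 = 5544
  i=5: C(9,5)·!4 = 126·9 = 1134
  i=6: C(9,6)·!3 = 84·2 = 168
  i=7: C(9,7)·!2 = 36·1 = 36
  i=8: C(9,8)·!1 = 9·0 = 0
  i=9: C(9,9)·!0 = 1·1 = 1
Total = 6883.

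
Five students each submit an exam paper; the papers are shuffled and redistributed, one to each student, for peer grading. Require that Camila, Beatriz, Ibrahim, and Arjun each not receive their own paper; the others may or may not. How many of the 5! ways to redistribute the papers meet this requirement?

Inclusion-exclusion on the 4 forbidden self-matches:
Σ_{j=0}^{4} (-1)^j C(4,j)(5-j)!
= C(4,0)·5! - C(4,1)·4! + C(4,2)·3! - C(4,3)·2! + C(4,4)·1!
= 120 - 96 + 36 - 8 + 1
= 53

53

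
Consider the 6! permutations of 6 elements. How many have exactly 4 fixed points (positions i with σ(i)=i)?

Pick the 4 fixed positions: C(6,4) = 15 ways.
The remaining 2 must be deranged: !2 = 1.
Total: 15 × 1 = 15.

15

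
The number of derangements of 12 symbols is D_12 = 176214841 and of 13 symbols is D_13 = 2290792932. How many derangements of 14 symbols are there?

32071101049

D_14 = (14-1)·(D_13 + D_12) = 13·(2290792932 + 176214841) = 13·2467007773 = 32071101049.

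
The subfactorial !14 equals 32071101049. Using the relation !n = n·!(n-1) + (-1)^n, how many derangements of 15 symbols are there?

!15 = 15·32071101049 - 1 = 481066515734.

481066515734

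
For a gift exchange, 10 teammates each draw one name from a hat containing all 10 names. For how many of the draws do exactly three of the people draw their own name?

Choose which 3 of the 10 are fixed: C(10,3) = 120.
The remaining 7 must be deranged: !7 = 1854.
Total: 120 × 1854 = 222480.

222480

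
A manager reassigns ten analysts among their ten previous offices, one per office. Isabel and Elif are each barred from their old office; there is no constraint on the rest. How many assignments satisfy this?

Let A_j be the event that the j-th constrained one is fixed. By inclusion-exclusion over the 2 events:
Σ_{j=0}^{2} (-1)^j C(2,j)(10-j)!
= C(2,0)·10! - C(2,1)·9! + C(2,2)·8!
= 3628800 - 725760 + 40320
= 2943360

2943360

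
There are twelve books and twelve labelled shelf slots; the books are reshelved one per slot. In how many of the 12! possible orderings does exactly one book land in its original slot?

Pick the single fixed position: C(12,1) = 12 ways.
The remaining 11 must be deranged: !11 = 14684570.
Total: 12 × 14684570 = 176214840.

176214840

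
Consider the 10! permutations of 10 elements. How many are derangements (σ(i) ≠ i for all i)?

The number of derangements of 10 is !10 = Σ_{k=0}^{10} (-1)^k·10!/k!
= 10! - 10!/1! + 10!/2! - 10!/3! + 10!/4! - 10!/5! + 10!/6! - 10!/7! + 10!/8! - 10!/9! + 10!/10!
= 3628800 - 3628800 + 1814400 - 604800 + 151200 - 30240 + 5040 - 720 + 90 - 10 + 1
= 1334961

1334961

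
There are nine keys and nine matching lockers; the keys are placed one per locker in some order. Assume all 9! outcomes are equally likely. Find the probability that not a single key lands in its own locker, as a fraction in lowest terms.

16687/45360

Favorable outcomes: !9 = 133496.
Total outcomes: 9! = 362880.
Probability = 133496/362880 = 16687/45360.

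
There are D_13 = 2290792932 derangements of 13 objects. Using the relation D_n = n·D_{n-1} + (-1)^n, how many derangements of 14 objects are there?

32071101049

D_14 = 14·2290792932 + 1 = 32071101049.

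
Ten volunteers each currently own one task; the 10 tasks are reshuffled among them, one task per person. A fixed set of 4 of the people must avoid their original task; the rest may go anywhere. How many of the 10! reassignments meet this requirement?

2399760

Inclusion-exclusion on the 4 forbidden self-matches:
Σ_{j=0}^{4} (-1)^j C(4,j)(10-j)!
= C(4,0)·10! - C(4,1)·9! + C(4,2)·8! - C(4,3)·7! + C(4,4)·6!
= 3628800 - 1451520 + 241920 - 20160 + 720
= 2399760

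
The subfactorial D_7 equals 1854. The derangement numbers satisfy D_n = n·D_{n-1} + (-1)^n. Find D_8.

D_8 = 8·1854 + 1 = 14833.

14833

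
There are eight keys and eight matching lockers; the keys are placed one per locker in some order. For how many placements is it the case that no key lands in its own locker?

14833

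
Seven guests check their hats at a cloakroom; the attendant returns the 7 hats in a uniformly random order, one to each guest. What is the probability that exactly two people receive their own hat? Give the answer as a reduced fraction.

11/60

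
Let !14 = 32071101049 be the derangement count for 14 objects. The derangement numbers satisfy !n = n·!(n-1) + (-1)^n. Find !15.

!15 = 15·32071101049 - 1 = 481066515734.

481066515734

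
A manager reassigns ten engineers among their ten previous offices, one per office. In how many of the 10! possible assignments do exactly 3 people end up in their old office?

222480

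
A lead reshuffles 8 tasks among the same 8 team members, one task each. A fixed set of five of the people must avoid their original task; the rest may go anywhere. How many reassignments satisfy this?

Inclusion-exclusion on the 5 forbidden self-matches:
Σ_{j=0}^{5} (-1)^j C(5,j)(8-j)!
= C(5,0)·8! - C(5,1)·7! + C(5,2)·6! - C(5,3)·5! + C(5,4)·4! - C(5,5)·3!
= 40320 - 25200 + 7200 - 1200 + 120 - 6
= 21234

21234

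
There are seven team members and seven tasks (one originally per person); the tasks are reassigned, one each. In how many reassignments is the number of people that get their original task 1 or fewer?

Sum C(7,i)·!(7-i) for i = 0..1:
  i=0: C(7,0)·!7 = 1·1854 = 1854
  i=1: C(7,1)·!6 = 7·265 = 1855
Total = 3709.

3709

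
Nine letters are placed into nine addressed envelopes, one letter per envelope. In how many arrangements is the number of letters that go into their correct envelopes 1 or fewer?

266993

Sum C(9,i)·!(9-i) for i = 0..1:
  i=0: C(9,0)·!9 = 1·133496 = 133496
  i=1: C(9,1)·!8 = 9·14833 = 133497
Total = 266993.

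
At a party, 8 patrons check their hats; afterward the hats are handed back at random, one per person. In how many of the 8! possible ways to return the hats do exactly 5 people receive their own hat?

112

Pick the 5 fixed positions: C(8,5) = 56 ways.
The other 3 form a derangement: !3 = 2.
Total: 56 × 2 = 112.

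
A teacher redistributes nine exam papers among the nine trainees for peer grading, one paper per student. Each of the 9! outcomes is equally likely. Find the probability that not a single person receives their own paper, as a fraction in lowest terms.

16687/45360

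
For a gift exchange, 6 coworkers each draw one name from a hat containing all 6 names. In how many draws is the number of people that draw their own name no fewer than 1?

455

# with exactly i fixed is C(6,i)·!(6-i); sum over i=1..6:
  i=1: C(6,1)·!5 = 6·44 = 264
  i=2: C(6,2)·!4 = 15·9 = 135
  i=3: C(6,3)·!3 = 20·2 = 40
  i=4: C(6,4)·!2 = 15·1 = 15
  i=5: C(6,5)·!1 = 6·0 = 0
  i=6: C(6,6)·!0 = 1·1 = 1
Total = 455.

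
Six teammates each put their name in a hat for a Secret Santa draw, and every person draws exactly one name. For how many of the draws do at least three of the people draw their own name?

56

Sum C(6,i)·!(6-i) for i = 3..6:
  i=3: C(6,3)·!3 = 20·2 = 40
  i=4: C(6,4)·!2 = 15·1 = 15
  i=5: C(6,5)·!1 = 6·0 = 0
  i=6: C(6,6)·!0 = 1·1 = 1
Total = 56.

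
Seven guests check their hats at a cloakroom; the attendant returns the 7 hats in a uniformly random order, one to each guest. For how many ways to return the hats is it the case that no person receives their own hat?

1854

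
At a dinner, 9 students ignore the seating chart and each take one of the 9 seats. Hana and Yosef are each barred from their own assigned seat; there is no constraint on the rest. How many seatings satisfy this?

287280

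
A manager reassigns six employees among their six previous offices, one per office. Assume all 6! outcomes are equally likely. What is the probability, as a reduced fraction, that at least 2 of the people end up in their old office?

191/720

Favorable outcomes: Σ_{i≥2} C(6,i)·!(6-i) = 15·9 + 20·2 + 15·1 + 6·0 + 1·1 = 191.
Total outcomes: 6! = 720.
Probability = 191/720 = 191/720.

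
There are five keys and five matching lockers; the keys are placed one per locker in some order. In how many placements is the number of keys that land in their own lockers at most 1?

89

Sum C(5,i)·!(5-i) for i = 0..1:
  i=0: C(5,0)·!5 = 1·44 = 44
  i=1: C(5,1)·!4 = 5·9 = 45
Total = 89.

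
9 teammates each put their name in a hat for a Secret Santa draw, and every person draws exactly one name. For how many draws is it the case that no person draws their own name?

133496

The number of derangements of 9 is !9 = Σ_{k=0}^{9} (-1)^k·9!/k!
= 9! - 9!/1! + 9!/2! - 9!/3! + 9!/4! - 9!/5! + 9!/6! - 9!/7! + 9!/8! - 9!/9!
= 362880 - 362880 + 181440 - 60480 + 15120 - 3024 + 504 - 72 + 9 - 1
= 133496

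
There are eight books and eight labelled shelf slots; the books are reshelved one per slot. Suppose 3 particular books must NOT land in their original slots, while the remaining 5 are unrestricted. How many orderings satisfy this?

Inclusion-exclusion on the 3 forbidden self-matches:
Σ_{j=0}^{3} (-1)^j C(3,j)(8-j)!
= C(3,0)·8! - C(3,1)·7! + C(3,2)·6! - C(3,3)·5!
= 40320 - 15120 + 2160 - 120
= 27240

27240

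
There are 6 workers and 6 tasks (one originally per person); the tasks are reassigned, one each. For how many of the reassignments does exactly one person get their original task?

264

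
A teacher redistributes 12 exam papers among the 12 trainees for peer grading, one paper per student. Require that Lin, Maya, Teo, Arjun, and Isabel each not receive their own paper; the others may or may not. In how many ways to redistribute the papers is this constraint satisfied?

Inclusion-exclusion on the 5 forbidden self-matches:
Σ_{j=0}^{5} (-1)^j C(5,j)(12-j)!
= C(5,0)·12! - C(5,1)·11! + C(5,2)·10! - C(5,3)·9! + C(5,4)·8! - C(5,5)·7!
= 479001600 - 199584000 + 36288000 - 3628800 + 201600 - 5040
= 312273360

312273360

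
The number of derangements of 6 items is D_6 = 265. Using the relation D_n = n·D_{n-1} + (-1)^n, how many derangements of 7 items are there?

1854

D_7 = 7·265 - 1 = 1854.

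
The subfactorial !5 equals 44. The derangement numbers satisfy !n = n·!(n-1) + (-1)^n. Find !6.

!6 = 6·44 + 1 = 265.

265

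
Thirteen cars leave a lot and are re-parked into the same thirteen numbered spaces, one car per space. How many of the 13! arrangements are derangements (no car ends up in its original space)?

Use !n = n·!(n-1) + (-1)^n.
!13 = 13·176214841 - 1 = 2290792932

2290792932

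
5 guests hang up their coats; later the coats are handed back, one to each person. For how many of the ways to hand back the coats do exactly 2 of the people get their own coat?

20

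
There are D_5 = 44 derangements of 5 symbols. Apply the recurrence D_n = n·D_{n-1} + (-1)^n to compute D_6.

265

D_6 = 6·44 + 1 = 265.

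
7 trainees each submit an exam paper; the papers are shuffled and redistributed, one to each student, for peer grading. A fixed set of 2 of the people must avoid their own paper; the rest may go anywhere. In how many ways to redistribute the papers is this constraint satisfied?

Let A_j be the event that the j-th constrained one is fixed. By inclusion-exclusion over the 2 events:
Σ_{j=0}^{2} (-1)^j C(2,j)(7-j)!
= C(2,0)·7! - C(2,1)·6! + C(2,2)·5!
= 5040 - 1440 + 120
= 3720

3720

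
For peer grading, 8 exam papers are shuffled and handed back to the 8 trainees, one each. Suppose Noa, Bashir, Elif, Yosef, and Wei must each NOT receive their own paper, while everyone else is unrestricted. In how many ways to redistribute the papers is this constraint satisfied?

Inclusion-exclusion on the 5 forbidden self-matches:
Σ_{j=0}^{5} (-1)^j C(5,j)(8-j)!
= C(5,0)·8! - C(5,1)·7! + C(5,2)·6! - C(5,3)·5! + C(5,4)·4! - C(5,5)·3!
= 40320 - 25200 + 7200 - 1200 + 120 - 6
= 21234

21234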